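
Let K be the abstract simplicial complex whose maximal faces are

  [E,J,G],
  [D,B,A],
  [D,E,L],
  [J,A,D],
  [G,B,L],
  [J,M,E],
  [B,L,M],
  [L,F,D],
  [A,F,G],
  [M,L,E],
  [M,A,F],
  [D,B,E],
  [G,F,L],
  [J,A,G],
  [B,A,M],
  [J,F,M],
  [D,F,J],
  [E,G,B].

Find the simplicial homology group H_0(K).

H_0 ≅ Z.

Take the total order A < B < D < E < F < G < J < L < M on the vertex set. Then K (dimension 2) consists of the simplices:

  0-simplices (9): A, B, D, E, F, G, J, L, M
  1-simplices (27): AB, AD, AF, AG, AJ, AM, BD, BE, BG, BL, BM, DE, DF, DJ, DL, EG, EJ, EL, EM, FG, FJ, FL, FM, GJ, GL, JM, LM
  2-simplices (18): ABD, ABM, ADJ, AFG, AFM, AGJ, BDE, BEG, BGL, BLM, DEL, DFJ, DFL, EGJ, EJM, ELM, FGL, FJM

Hence C_0 ≅ Z^9, C_1 ≅ Z^27, C_2 ≅ Z^18.

∂_1: C_1 → C_0 maps an edge to its endpoints' difference, ∂[p,q] = q − p. For instance
  ∂FL = L − F.
This gives a 9×27 integer matrix of rank 8; reducing to Smith normal form yields diagonal entries (1,1,1,1,1,1,1,1).

∂_2: C_2 → C_1 sends each 2-simplex [p,q,r] to [q,r] − [p,r] + [p,q]. For instance
  ∂EGJ = GJ − EJ + EG,
  ∂DFJ = FJ − DJ + DF.
This gives a 27×18 integer matrix of rank 18; reducing to Smith normal form yields diagonal entries (1,1,1,1,1,1,1,1,1,1,1,1,1,1,1,1,1,2).

Reading off H_k = ker ∂_k / im ∂_{k+1}:

  H_0: rank C_0 − rank ∂_1 = 9 − 8 = 1, and the invariant factors of ∂_1 are all 1, so H_0 ≅ Z.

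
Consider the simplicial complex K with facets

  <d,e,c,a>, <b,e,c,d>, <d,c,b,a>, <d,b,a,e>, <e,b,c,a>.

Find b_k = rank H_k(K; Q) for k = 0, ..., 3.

Order the vertices as a < b < c < d < e. Listing each simplex with vertices in this order, K has dimension 3 with simplices:

  0-simplices (5): a, b, c, d, e
  1-simplices (10): ab, ac, ad, ae, bc, bd, be, cd, ce, de
  2-simplices (10): abc, abd, abe, acd, ace, ade, bcd, bce, bde, cde
  3-simplices (5): abcd, abce, abde, acde, bcde

Hence C_0 ≅ Z^5, C_1 ≅ Z^10, C_2 ≅ Z^10, C_3 ≅ Z^5.

Boundary ∂_1: C_1 → C_0 maps an edge to its endpoints' difference, ∂[p,q] = q − p. For instance
  ∂ae = e − a.
As a 5×10 matrix over Z this has rank 4, with invariant factors (1,1,1,1).

The boundary map ∂_2: C_2 → C_1 acts by ∂[p,q,r] = [q,r] − [p,r] + [p,q]. For instance
  ∂bcd = cd − bd + bc,
  ∂cde = de − ce + cd.
The resulting 10×10 matrix has rank 6, and its Smith normal form has invariant factors (1,1,1,1,1,1).

Boundary ∂_3: C_3 → C_2 sends each 3-simplex σ to the alternating sum Σ_i (−1)^i (σ with its i-th vertex removed). For instance
  ∂acde = cde − ade + ace − acd,
  ∂bcde = cde − bde + bce − bcd.
As a 10×5 matrix over Z this has rank 4, with invariant factors (1,1,1,1).

Now H_k = ker ∂_k / im ∂_{k+1}, so:

  H_0: rank C_0 − rank ∂_1 = 5 − 4 = 1, and the invariant factors of ∂_1 are all 1, so H_0 ≅ Z.
  H_1: rank ker ∂_1 − rank ∂_2 = (10 − 4) − 6 = 0, and the invariant factors of ∂_2 are all 1, so H_1 ≅ 0.
  H_2: rank ker ∂_2 − rank ∂_3 = (10 − 6) − 4 = 0, and the invariant factors of ∂_3 are all 1, so H_2 ≅ 0.
  H_3: rank ker ∂_3 − rank ∂_4 = (5 − 4) − 0 = 1, and there is no ∂_4, so H_3 ≅ Z.

Hence the Betti numbers are b_0 = 1, b_1 = 0, b_2 = 0, b_3 = 1.

b_0 = 1, b_1 = 0, b_2 = 0, b_3 = 1.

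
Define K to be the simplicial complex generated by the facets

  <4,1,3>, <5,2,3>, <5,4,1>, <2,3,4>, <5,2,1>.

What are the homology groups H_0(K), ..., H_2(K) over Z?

Take the total order 1 < 2 < 3 < 4 < 5 on the vertex set. Then K (dimension 2) consists of the simplices:

  0-simplices (5): [1], [2], [3], [4], [5]
  1-simplices (10): [1,2], [1,3], [1,4], [1,5], [2,3], [2,4], [2,5], [3,4], [3,5], [4,5]
  2-simplices (5): [1,2,5], [1,3,4], [1,4,5], [2,3,4], [2,3,5]

Hence C_0 ≅ Z^5, C_1 ≅ Z^10, C_2 ≅ Z^5.

Boundary ∂_1: C_1 → C_0 is given by ∂[p,q] = [q] − [p]. For instance
  ∂[1,3] = [3] − [1].
The resulting 5×10 matrix has rank 4, and its Smith normal form has invariant factors (1,1,1,1).

The boundary map ∂_2: C_2 → C_1 maps a triangle to the signed sum of its edges. For instance
  ∂[1,3,4] = [3,4] − [1,4] + [1,3],
  ∂[2,3,4] = [3,4] − [2,4] + [2,3].
The 10×5 boundary matrix has rank 5 and Smith normal form diag(1,1,1,1,1).

Reading off H_k = ker ∂_k / im ∂_{k+1}:

  H_0: rank C_0 − rank ∂_1 = 5 − 4 = 1, and the invariant factors of ∂_1 are all 1, so H_0 = Z.
  H_1: rank ker ∂_1 − rank ∂_2 = (10 − 4) − 5 = 1, and the invariant factors of ∂_2 are all 1, so H_1 = Z.
  H_2: rank ker ∂_2 − rank ∂_3 = (5 − 5) − 0 = 0, and there is no ∂_3, so H_2 = 0.

As a check, the Euler characteristic is 5 − 10 + 5 = 0, which agrees with 1 − 1 + 0 = 0.
(K is a triangulation of the Möbius band.)

H_0 = Z,  H_1 = Z,  H_2 = 0.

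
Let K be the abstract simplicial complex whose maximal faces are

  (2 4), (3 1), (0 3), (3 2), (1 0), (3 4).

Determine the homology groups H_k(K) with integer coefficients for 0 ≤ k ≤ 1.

H_0 ≅ Z,  H_1 ≅ Z^2.

K has 5 vertices, 6 edges.
rank ∂_0 = 0, rank ∂_1 = 4 ⇒ b_0 = 5 − 0 − 4 = 1; all invariant factors of ∂_1 are 1 so no torsion. So H_0 = Z.
rank ∂_1 = 4, rank ∂_2 = 0 ⇒ b_1 = 6 − 4 − 0 = 2. So H_1 = Z^2.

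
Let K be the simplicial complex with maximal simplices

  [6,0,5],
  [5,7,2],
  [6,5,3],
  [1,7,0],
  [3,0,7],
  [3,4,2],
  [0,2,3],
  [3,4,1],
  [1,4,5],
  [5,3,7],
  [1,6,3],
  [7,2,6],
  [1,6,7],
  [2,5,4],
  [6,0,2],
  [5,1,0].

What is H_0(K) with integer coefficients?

Order the vertices as 0 < 1 < 2 < 3 < 4 < 5 < 6 < 7. Listing each simplex with vertices in this order, K has dimension 2 with simplices:

  0-simplices (8): [0], [1], [2], [3], [4], [5], [6], [7]
  1-simplices (24): (24 of them)
  2-simplices (16): [0,1,5], [0,1,7], [0,2,3], [0,2,6], [0,3,7], [0,5,6], [1,3,4], [1,3,6], [1,4,5], [1,6,7], [2,3,4], [2,4,5], [2,5,7], [2,6,7], [3,5,6], [3,5,7]

so the chain groups are C_0 ≅ Z^8, C_1 ≅ Z^24, C_2 ≅ Z^16.

The boundary map ∂_1: C_1 → C_0 is given by ∂[p,q] = [q] − [p]. For instance
  ∂[0,2] = [2] − [0].
The resulting 8×24 matrix has rank 7, and its Smith normal form has invariant factors (1,1,1,1,1,1,1).

∂_2: C_2 → C_1 maps a triangle to the signed sum of its edges. For instance
  ∂[0,2,6] = [2,6] − [0,6] + [0,2],
  ∂[0,1,7] = [1,7] − [0,7] + [0,1].
This gives a 24×16 integer matrix of rank 15; reducing to Smith normal form yields diagonal entries (1,1,1,1,1,1,1,1,1,1,1,1,1,1,1).

Now H_k = ker ∂_k / im ∂_{k+1}, so:

  H_0: rank C_0 − rank ∂_1 = 8 − 7 = 1, and the invariant factors of ∂_1 are all 1, so H_0 ≅ Z.

H_0 = Z.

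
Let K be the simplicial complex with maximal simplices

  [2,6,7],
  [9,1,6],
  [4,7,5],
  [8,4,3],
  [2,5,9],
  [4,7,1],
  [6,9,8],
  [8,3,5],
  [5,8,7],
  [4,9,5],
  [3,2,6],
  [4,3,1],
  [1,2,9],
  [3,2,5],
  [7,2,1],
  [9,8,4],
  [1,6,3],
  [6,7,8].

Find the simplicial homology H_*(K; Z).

H_0 ≅ Z,  H_1 ≅ Z × Z/2,  H_2 = 0.

Order the vertices as 1 < 2 < 3 < 4 < 5 < 6 < 7 < 8 < 9. Listing each simplex with vertices in this order, K has dimension 2 with simplices:

  0-simplices (9): [1], [2], [3], [4], [5], [6], [7], [8], [9]
  1-simplices (27): (27 of them)
  2-simplices (18): [1,2,7], [1,2,9], [1,3,4], [1,3,6], [1,4,7], [1,6,9], [2,3,5], [2,3,6], [2,5,9], [2,6,7], [3,4,8], [3,5,8], [4,5,7], [4,5,9], [4,8,9], [5,7,8], [6,7,8], [6,8,9]

giving chain groups C_0 ≅ Z^9, C_1 ≅ Z^27, C_2 ≅ Z^18.

The boundary map ∂_1: C_1 → C_0 is given by ∂[p,q] = [q] − [p]. For instance
  ∂[5,7] = [7] − [5].
This gives a 9×27 integer matrix of rank 8; reducing to Smith normal form yields diagonal entries (1,1,1,1,1,1,1,1).

Boundary ∂_2: C_2 → C_1 sends each 2-simplex [p,q,r] to [q,r] − [p,r] + [p,q]. For instance
  ∂[1,6,9] = [6,9] − [1,9] + [1,6],
  ∂[1,2,9] = [2,9] − [1,9] + [1,2].
The 27×18 boundary matrix has rank 18 and Smith normal form diag(1,1,1,1,1,1,1,1,1,1,1,1,1,1,1,1,1,2).

From H_k ≅ ker(∂_k) / im(∂_{k+1}) we obtain:

  H_0: rank C_0 − rank ∂_1 = 9 − 8 = 1, and the invariant factors of ∂_1 are all 1, so H_0 ≅ Z.
  H_1: rank ker ∂_1 − rank ∂_2 = (27 − 8) − 18 = 1, and ∂_2 has invariant factor 2 > 1, so H_1 ≅ Z × Z/2.
  H_2: rank ker ∂_2 − rank ∂_3 = (18 − 18) − 0 = 0, and there is no ∂_3, so H_2 ≅ 0.

As a check, the Euler characteristic is 9 − 27 + 18 = 0, which agrees with 1 − 1 + 0 = 0.
(K is a triangulation of the Klein bottle.)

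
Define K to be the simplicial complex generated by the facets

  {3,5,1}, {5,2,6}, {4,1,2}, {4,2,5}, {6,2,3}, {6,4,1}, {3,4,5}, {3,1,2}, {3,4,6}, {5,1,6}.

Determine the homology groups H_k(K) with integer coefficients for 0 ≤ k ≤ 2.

H_0 ≅ Z,  H_1 ≅ Z/2Z,  H_2 = 0.

We work with the vertex ordering 1 < 2 < 3 < 4 < 5 < 6. The simplices of K, each written with vertices in increasing order, are:

  0-simplices (6): [1], [2], [3], [4], [5], [6]
  1-simplices (15): [1,2], [1,3], [1,4], [1,5], [1,6], [2,3], [2,4], [2,5], [2,6], [3,4], [3,5], [3,6], [4,5], [4,6], [5,6]
  2-simplices (10): [1,2,3], [1,2,4], [1,3,5], [1,4,6], [1,5,6], [2,3,6], [2,4,5], [2,5,6], [3,4,5], [3,4,6]

giving chain groups C_0 ≅ Z^6, C_1 ≅ Z^15, C_2 ≅ Z^10.

Boundary ∂_1: C_1 → C_0 sends each edge [p,q] (with p < q) to q − p. For instance
  ∂[1,6] = [6] − [1].
As a 6×15 matrix over Z this has rank 5, with invariant factors (1,1,1,1,1).

The boundary map ∂_2: C_2 → C_1 sends each 2-simplex [p,q,r] to [q,r] − [p,r] + [p,q]. For instance
  ∂[2,3,6] = [3,6] − [2,6] + [2,3],
  ∂[3,4,5] = [4,5] − [3,5] + [3,4].
The resulting 15×10 matrix has rank 10, and its Smith normal form has invariant factors (1,1,1,1,1,1,1,1,1,2).

Reading off H_k = ker ∂_k / im ∂_{k+1}:

  H_0: rank C_0 − rank ∂_1 = 6 − 5 = 1, and the invariant factors of ∂_1 are all 1, so H_0 = Z.
  H_1: rank ker ∂_1 − rank ∂_2 = (15 − 5) − 10 = 0, and ∂_2 has invariant factor 2 > 1, so H_1 = Z/2Z.
  H_2: rank ker ∂_2 − rank ∂_3 = (10 − 10) − 0 = 0, and there is no ∂_3, so H_2 = 0.

(K is a triangulation of the real projective plane RP^2.)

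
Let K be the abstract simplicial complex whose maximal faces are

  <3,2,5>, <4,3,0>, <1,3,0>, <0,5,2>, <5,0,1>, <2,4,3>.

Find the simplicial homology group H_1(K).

Take the total order 0 < 1 < 2 < 3 < 4 < 5 on the vertex set. Then K (dimension 2) consists of the simplices:

  0-simplices (6): [0], [1], [2], [3], [4], [5]
  1-simplices (12): [0,1], [0,2], [0,3], [0,4], [0,5], [1,3], [1,5], [2,3], [2,4], [2,5], [3,4], [3,5]
  2-simplices (6): [0,1,3], [0,1,5], [0,2,5], [0,3,4], [2,3,4], [2,3,5]

giving chain groups C_0 ≅ Z^6, C_1 ≅ Z^12, C_2 ≅ Z^6.

∂_1: C_1 → C_0 sends each edge [p,q] (with p < q) to q − p.
As a 6×12 matrix over Z this has rank 5, with invariant factors (1,1,1,1,1).

The boundary map ∂_2: C_2 → C_1 sends each 2-simplex [p,q,r] to [q,r] − [p,r] + [p,q]. For instance
  ∂[2,3,5] = [3,5] − [2,5] + [2,3],
  ∂[0,1,3] = [1,3] − [0,3] + [0,1].
As a 12×6 matrix over Z this has rank 6, with invariant factors (1,1,1,1,1,1).

Reading off H_k = ker ∂_k / im ∂_{k+1}:

  H_1: rank ker ∂_1 − rank ∂_2 = (12 − 5) − 6 = 1, and the invariant factors of ∂_2 are all 1, so H_1 ≅ Z.

(K is a triangulation of the cylinder S^1 x I.)

H_1 = Z.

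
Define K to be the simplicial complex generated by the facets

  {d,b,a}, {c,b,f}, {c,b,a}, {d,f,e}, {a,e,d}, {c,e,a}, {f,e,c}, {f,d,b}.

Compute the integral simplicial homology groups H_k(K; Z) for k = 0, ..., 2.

Fix the vertex order a < b < c < d < e < f and write every simplex with vertices in increasing order. Then dim K = 2 and the simplices of K are:

  0-simplices (6): a, b, c, d, e, f
  1-simplices (12): ab, ac, ad, ae, bc, bd, bf, ce, cf, de, df, ef
  2-simplices (8): abc, abd, ace, ade, bcf, bdf, cef, def

Hence C_0 ≅ Z^6, C_1 ≅ Z^12, C_2 ≅ Z^8.

∂_1: C_1 → C_0 maps an edge to its endpoints' difference, ∂[p,q] = q − p.
The resulting 6×12 matrix has rank 5, and its Smith normal form has invariant factors (1,1,1,1,1).

∂_2: C_2 → C_1 sends each 2-simplex [p,q,r] to [q,r] − [p,r] + [p,q]. For instance
  ∂abd = bd − ad + ab,
  ∂ace = ce − ae + ac.
The resulting 12×8 matrix has rank 7, and its Smith normal form has invariant factors (1,1,1,1,1,1,1).

Computing H_k = (kernel of ∂_k) / (image of ∂_{k+1}):

  H_0: rank C_0 − rank ∂_1 = 6 − 5 = 1, and the invariant factors of ∂_1 are all 1, so H_0 ≅ Z.
  H_1: rank ker ∂_1 − rank ∂_2 = (12 − 5) − 7 = 0, and the invariant factors of ∂_2 are all 1, so H_1 ≅ 0.
  H_2: rank ker ∂_2 − rank ∂_3 = (8 − 7) − 0 = 1, and there is no ∂_3, so H_2 ≅ Z.

(K is a triangulation of the 2-sphere S^2.)

H_0 ≅ Z,  H_1 = 0,  H_2 ≅ Z.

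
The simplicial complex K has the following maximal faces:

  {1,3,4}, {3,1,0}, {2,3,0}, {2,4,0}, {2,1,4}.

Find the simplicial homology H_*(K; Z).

H_0 ≅ Z,  H_1 ≅ Z,  H_2 = 0.

Fix the vertex order 0 < 1 < 2 < 3 < 4 and write every simplex with vertices in increasing order. Then dim K = 2 and the simplices of K are:

  0-simplices (5): [0], [1], [2], [3], [4]
  1-simplices (10): [0,1], [0,2], [0,3], [0,4], [1,2], [1,3], [1,4], [2,3], [2,4], [3,4]
  2-simplices (5): [0,1,3], [0,2,3], [0,2,4], [1,2,4], [1,3,4]

giving chain groups C_0 ≅ Z^5, C_1 ≅ Z^10, C_2 ≅ Z^5.

The boundary map ∂_1: C_1 → C_0 maps an edge to its endpoints' difference, ∂[p,q] = q − p. For instance
  ∂[0,3] = [3] − [0].
The resulting 5×10 matrix has rank 4, and its Smith normal form has invariant factors (1,1,1,1).

∂_2: C_2 → C_1 acts by ∂[p,q,r] = [q,r] − [p,r] + [p,q]. For instance
  ∂[1,3,4] = [3,4] − [1,4] + [1,3],
  ∂[1,2,4] = [2,4] − [1,4] + [1,2].
The 10×5 boundary matrix has rank 5 and Smith normal form diag(1,1,1,1,1).

Now H_k = ker ∂_k / im ∂_{k+1}, so:

  H_0: rank C_0 − rank ∂_1 = 5 − 4 = 1, and the invariant factors of ∂_1 are all 1, so H_0 = Z.
  H_1: rank ker ∂_1 − rank ∂_2 = (10 − 4) − 5 = 1, and the invariant factors of ∂_2 are all 1, so H_1 = Z.
  H_2: rank ker ∂_2 − rank ∂_3 = (5 − 5) − 0 = 0, and there is no ∂_3, so H_2 = 0.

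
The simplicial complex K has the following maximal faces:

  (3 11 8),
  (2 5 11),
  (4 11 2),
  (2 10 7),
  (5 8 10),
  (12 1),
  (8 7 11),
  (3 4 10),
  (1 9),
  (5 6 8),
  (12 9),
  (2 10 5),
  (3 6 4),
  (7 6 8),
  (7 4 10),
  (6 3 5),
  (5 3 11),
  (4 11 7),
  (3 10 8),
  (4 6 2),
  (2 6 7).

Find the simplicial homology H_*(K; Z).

H_0 ≅ Z^2,  H_1 ≅ Z^2 ⊕ Z/2Z,  H_2 = 0.

Take the total order 1 < 2 < 3 < 4 < 5 < 6 < 7 < 8 < 9 < 10 < 11 < 12 on the vertex set. Then K (dimension 2) consists of the simplices:

  0-simplices (12): [1], [2], [3], [4], [5], [6], [7], [8], [9], [10], [11], [12]
  1-simplices (30): (30 of them)
  2-simplices (18): (18 of them)

giving chain groups C_0 ≅ Z^12, C_1 ≅ Z^30, C_2 ≅ Z^18.

The boundary map ∂_1: C_1 → C_0 is given by ∂[p,q] = [q] − [p]. For instance
  ∂[3,10] = [10] − [3].
The resulting 12×30 matrix has rank 10, and its Smith normal form has invariant factors (1,1,1,1,1,1,1,1,1,1).

The boundary map ∂_2: C_2 → C_1 maps a triangle to the signed sum of its edges. For instance
  ∂[3,4,6] = [4,6] − [3,6] + [3,4],
  ∂[3,8,11] = [8,11] − [3,11] + [3,8].
As a 30×18 matrix over Z this has rank 18, with invariant factors (1,1,1,1,1,1,1,1,1,1,1,1,1,1,1,1,1,2).

From H_k ≅ ker(∂_k) / im(∂_{k+1}) we obtain:

  H_0: rank C_0 − rank ∂_1 = 12 − 10 = 2, and the invariant factors of ∂_1 are all 1, so H_0 ≅ Z^2.
  H_1: rank ker ∂_1 − rank ∂_2 = (30 − 10) − 18 = 2, and ∂_2 has invariant factor 2 > 1, so H_1 ≅ Z^2 ⊕ Z/2Z.
  H_2: rank ker ∂_2 − rank ∂_3 = (18 − 18) − 0 = 0, and there is no ∂_3, so H_2 ≅ 0.

As a check, the Euler characteristic is 12 − 30 + 18 = 0, which agrees with 2 − 2 + 0 = 0.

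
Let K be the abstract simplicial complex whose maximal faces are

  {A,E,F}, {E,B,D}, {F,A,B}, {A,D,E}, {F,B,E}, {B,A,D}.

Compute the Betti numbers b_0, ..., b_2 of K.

We work with the vertex ordering A < B < D < E < F. The simplices of K, each written with vertices in increasing order, are:

  0-simplices (5): A, B, D, E, F
  1-simplices (9): AB, AD, AE, AF, BD, BE, BF, DE, EF
  2-simplices (6): ABD, ABF, ADE, AEF, BDE, BEF

giving chain groups C_0 ≅ Z^5, C_1 ≅ Z^9, C_2 ≅ Z^6.

The boundary map ∂_1: C_1 → C_0 maps an edge to its endpoints' difference, ∂[p,q] = q − p.
The 5×9 boundary matrix has rank 4 and Smith normal form diag(1,1,1,1).

∂_2: C_2 → C_1 maps a triangle to the signed sum of its edges. For instance
  ∂AEF = EF − AF + AE,
  ∂BDE = DE − BE + BD.
As a 9×6 matrix over Z this has rank 5, with invariant factors (1,1,1,1,1).

Computing H_k = (kernel of ∂_k) / (image of ∂_{k+1}):

  H_0: rank C_0 − rank ∂_1 = 5 − 4 = 1, and the invariant factors of ∂_1 are all 1, so H_0 ≅ Z.
  H_1: rank ker ∂_1 − rank ∂_2 = (9 − 4) − 5 = 0, and the invariant factors of ∂_2 are all 1, so H_1 ≅ 0.
  H_2: rank ker ∂_2 − rank ∂_3 = (6 − 5) − 0 = 1, and there is no ∂_3, so H_2 ≅ Z.

(K is a triangulation of the 2-sphere S^2.)

Hence the Betti numbers are b_0 = 1, b_1 = 0, b_2 = 1.

b_0 = 1, b_1 = 0, b_2 = 1.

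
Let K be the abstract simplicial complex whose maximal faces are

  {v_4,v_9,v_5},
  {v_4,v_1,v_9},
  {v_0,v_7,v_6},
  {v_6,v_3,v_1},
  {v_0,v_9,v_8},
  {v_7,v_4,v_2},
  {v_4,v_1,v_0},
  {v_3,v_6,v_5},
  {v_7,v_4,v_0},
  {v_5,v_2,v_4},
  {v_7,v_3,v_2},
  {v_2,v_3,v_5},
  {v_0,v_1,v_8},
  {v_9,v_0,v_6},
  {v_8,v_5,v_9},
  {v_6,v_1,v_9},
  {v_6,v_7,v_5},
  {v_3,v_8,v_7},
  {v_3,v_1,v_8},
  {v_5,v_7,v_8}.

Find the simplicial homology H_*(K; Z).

K has 10 vertices, 30 edges, 20 triangles.
rank ∂_0 = 0, rank ∂_1 = 9 ⇒ b_0 = 10 − 0 − 9 = 1; all invariant factors of ∂_1 are 1 so no torsion. So H_0 = Z.
rank ∂_1 = 9, rank ∂_2 = 20 ⇒ b_1 = 30 − 9 − 20 = 1; ∂_2 has invariant factor(s) [2] giving torsion. So H_1 = Z ⊕ Z/2Z.
rank ∂_2 = 20, rank ∂_3 = 0 ⇒ b_2 = 20 − 20 − 0 = 0. So H_2 = 0.

H_0 ≅ Z,  H_1 ≅ Z ⊕ Z/2Z,  H_2 = 0.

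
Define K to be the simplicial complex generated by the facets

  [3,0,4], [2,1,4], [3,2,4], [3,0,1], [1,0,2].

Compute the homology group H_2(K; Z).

H_2 = 0.

Take the total order 0 < 1 < 2 < 3 < 4 on the vertex set. Then K (dimension 2) consists of the simplices:

  0-simplices (5): [0], [1], [2], [3], [4]
  1-simplices (10): [0,1], [0,2], [0,3], [0,4], [1,2], [1,3], [1,4], [2,3], [2,4], [3,4]
  2-simplices (5): [0,1,2], [0,1,3], [0,3,4], [1,2,4], [2,3,4]

so the chain groups are C_0 ≅ Z^5, C_1 ≅ Z^10, C_2 ≅ Z^5.

The boundary map ∂_1: C_1 → C_0 is given by ∂[p,q] = [q] − [p]. For instance
  ∂[2,4] = [4] − [2].
The resulting 5×10 matrix has rank 4, and its Smith normal form has invariant factors (1,1,1,1).

The boundary map ∂_2: C_2 → C_1 acts by ∂[p,q,r] = [q,r] − [p,r] + [p,q]. For instance
  ∂[1,2,4] = [2,4] − [1,4] + [1,2],
  ∂[0,3,4] = [3,4] − [0,4] + [0,3].
The resulting 10×5 matrix has rank 5, and its Smith normal form has invariant factors (1,1,1,1,1).

Computing H_k = (kernel of ∂_k) / (image of ∂_{k+1}):

  H_2: rank ker ∂_2 − rank ∂_3 = (5 − 5) − 0 = 0, and there is no ∂_3, so H_2 = 0.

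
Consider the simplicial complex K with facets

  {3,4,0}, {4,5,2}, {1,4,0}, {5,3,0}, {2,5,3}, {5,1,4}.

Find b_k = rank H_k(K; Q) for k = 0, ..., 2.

Take the total order 0 < 1 < 2 < 3 < 4 < 5 on the vertex set. Then K (dimension 2) consists of the simplices:

  0-simplices (6): [0], [1], [2], [3], [4], [5]
  1-simplices (12): [0,1], [0,3], [0,4], [0,5], [1,4], [1,5], [2,3], [2,4], [2,5], [3,4], [3,5], [4,5]
  2-simplices (6): [0,1,4], [0,3,4], [0,3,5], [1,4,5], [2,3,5], [2,4,5]

so the chain groups are C_0 ≅ Z^6, C_1 ≅ Z^12, C_2 ≅ Z^6.

The boundary map ∂_1: C_1 → C_0 sends each edge [p,q] (with p < q) to q − p. For instance
  ∂[0,3] = [3] − [0].
The resulting 6×12 matrix has rank 5, and its Smith normal form has invariant factors (1,1,1,1,1).

∂_2: C_2 → C_1 acts by ∂[p,q,r] = [q,r] − [p,r] + [p,q]. For instance
  ∂[0,3,4] = [3,4] − [0,4] + [0,3],
  ∂[1,4,5] = [4,5] − [1,5] + [1,4].
This gives a 12×6 integer matrix of rank 6; reducing to Smith normal form yields diagonal entries (1,1,1,1,1,1).

Computing H_k = (kernel of ∂_k) / (image of ∂_{k+1}):

  H_0: rank C_0 − rank ∂_1 = 6 − 5 = 1, and the invariant factors of ∂_1 are all 1, so H_0 ≅ Z.
  H_1: rank ker ∂_1 − rank ∂_2 = (12 − 5) − 6 = 1, and the invariant factors of ∂_2 are all 1, so H_1 ≅ Z.
  H_2: rank ker ∂_2 − rank ∂_3 = (6 − 6) − 0 = 0, and there is no ∂_3, so H_2 ≅ 0.

(K is a triangulation of the cylinder S^1 x I.)

Hence the Betti numbers are b_0 = 1, b_1 = 1, b_2 = 0.

b_0 = 1, b_1 = 1, b_2 = 0.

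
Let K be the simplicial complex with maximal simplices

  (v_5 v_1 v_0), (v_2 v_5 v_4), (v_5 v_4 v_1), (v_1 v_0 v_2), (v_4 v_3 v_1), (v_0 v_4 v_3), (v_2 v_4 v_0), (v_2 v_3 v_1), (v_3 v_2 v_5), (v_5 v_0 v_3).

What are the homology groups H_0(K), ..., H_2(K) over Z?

Take the total order v_0 < v_1 < v_2 < v_3 < v_4 < v_5 on the vertex set. Then K (dimension 2) consists of the simplices:

  0-simplices (6): [v_0], [v_1], [v_2], [v_3], [v_4], [v_5]
  1-simplices (15): (15 of them)
  2-simplices (10): [v_0,v_1,v_2], [v_0,v_1,v_5], [v_0,v_2,v_4], [v_0,v_3,v_4], [v_0,v_3,v_5], [v_1,v_2,v_3], [v_1,v_3,v_4], [v_1,v_4,v_5], [v_2,v_3,v_5], [v_2,v_4,v_5]

so the chain groups are C_0 ≅ Z^6, C_1 ≅ Z^15, C_2 ≅ Z^10.

∂_1: C_1 → C_0 maps an edge to its endpoints' difference, ∂[p,q] = q − p.
This gives a 6×15 integer matrix of rank 5; reducing to Smith normal form yields diagonal entries (1,1,1,1,1).

∂_2: C_2 → C_1 maps a triangle to the signed sum of its edges. For instance
  ∂[v_0,v_3,v_4] = [v_3,v_4] − [v_0,v_4] + [v_0,v_3],
  ∂[v_0,v_3,v_5] = [v_3,v_5] − [v_0,v_5] + [v_0,v_3].
As a 15×10 matrix over Z this has rank 10, with invariant factors (1,1,1,1,1,1,1,1,1,2).

Computing H_k = (kernel of ∂_k) / (image of ∂_{k+1}):

  H_0: rank C_0 − rank ∂_1 = 6 − 5 = 1, and the invariant factors of ∂_1 are all 1, so H_0 ≅ Z.
  H_1: rank ker ∂_1 − rank ∂_2 = (15 − 5) − 10 = 0, and ∂_2 has invariant factor 2 > 1, so H_1 ≅ Z/2.
  H_2: rank ker ∂_2 − rank ∂_3 = (10 − 10) − 0 = 0, and there is no ∂_3, so H_2 ≅ 0.

H_0 = Z,  H_1 = Z/2,  H_2 = 0.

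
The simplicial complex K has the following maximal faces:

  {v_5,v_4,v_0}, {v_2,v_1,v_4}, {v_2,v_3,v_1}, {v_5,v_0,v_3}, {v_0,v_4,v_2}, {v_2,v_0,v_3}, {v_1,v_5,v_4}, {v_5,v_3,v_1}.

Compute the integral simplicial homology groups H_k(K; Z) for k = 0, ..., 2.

H_0 = Z,  H_1 = 0,  H_2 = Z.

K has 6 vertices, 12 edges, 8 triangles.
rank ∂_0 = 0, rank ∂_1 = 5 ⇒ b_0 = 6 − 0 − 5 = 1; all invariant factors of ∂_1 are 1 so no torsion. So H_0 ≅ Z.
rank ∂_1 = 5, rank ∂_2 = 7 ⇒ b_1 = 12 − 5 − 7 = 0; all invariant factors of ∂_2 are 1 so no torsion. So H_1 ≅ 0.
rank ∂_2 = 7, rank ∂_3 = 0 ⇒ b_2 = 8 − 7 − 0 = 1. So H_2 ≅ Z.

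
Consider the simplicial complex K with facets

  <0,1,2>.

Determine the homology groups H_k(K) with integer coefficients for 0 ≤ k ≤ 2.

H_0 ≅ Z,  H_1 = 0,  H_2 = 0.

Take the total order 0 < 1 < 2 on the vertex set. Then K (dimension 2) consists of the simplices:

  0-simplices (3): [0], [1], [2]
  1-simplices (3): [0,1], [0,2], [1,2]
  2-simplices (1): [0,1,2]

Hence C_0 ≅ Z^3, C_1 ≅ Z^3, C_2 ≅ Z^1.

Boundary ∂_1: C_1 → C_0 maps an edge to its endpoints' difference, ∂[p,q] = q − p. For instance
  ∂[0,1] = [1] − [0].
The resulting 3×3 matrix has rank 2, and its Smith normal form has invariant factors (1,1).

The boundary map ∂_2: C_2 → C_1 sends each 2-simplex [p,q,r] to [q,r] − [p,r] + [p,q]. For instance
  ∂[0,1,2] = [1,2] − [0,2] + [0,1].
The resulting 3×1 matrix has rank 1, and its Smith normal form has invariant factors (1).

Reading off H_k = ker ∂_k / im ∂_{k+1}:

  H_0: rank C_0 − rank ∂_1 = 3 − 2 = 1, and the invariant factors of ∂_1 are all 1, so H_0 ≅ Z.
  H_1: rank ker ∂_1 − rank ∂_2 = (3 − 2) − 1 = 0, and the invariant factors of ∂_2 are all 1, so H_1 ≅ 0.
  H_2: rank ker ∂_2 − rank ∂_3 = (1 − 1) − 0 = 0, and there is no ∂_3, so H_2 ≅ 0.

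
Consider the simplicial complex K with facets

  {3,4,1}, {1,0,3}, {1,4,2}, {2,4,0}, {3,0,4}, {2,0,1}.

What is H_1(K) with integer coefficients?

Fix the vertex order 0 < 1 < 2 < 3 < 4 and write every simplex with vertices in increasing order. Then dim K = 2 and the simplices of K are:

  0-simplices (5): [0], [1], [2], [3], [4]
  1-simplices (9): [0,1], [0,2], [0,3], [0,4], [1,2], [1,3], [1,4], [2,4], [3,4]
  2-simplices (6): [0,1,2], [0,1,3], [0,2,4], [0,3,4], [1,2,4], [1,3,4]

giving chain groups C_0 ≅ Z^5, C_1 ≅ Z^9, C_2 ≅ Z^6.

The boundary map ∂_1: C_1 → C_0 maps an edge to its endpoints' difference, ∂[p,q] = q − p. For instance
  ∂[0,2] = [2] − [0].
This gives a 5×9 integer matrix of rank 4; reducing to Smith normal form yields diagonal entries (1,1,1,1).

∂_2: C_2 → C_1 acts by ∂[p,q,r] = [q,r] − [p,r] + [p,q]. For instance
  ∂[1,3,4] = [3,4] − [1,4] + [1,3],
  ∂[0,1,3] = [1,3] − [0,3] + [0,1].
The 9×6 boundary matrix has rank 5 and Smith normal form diag(1,1,1,1,1).

Computing H_k = (kernel of ∂_k) / (image of ∂_{k+1}):

  H_1: rank ker ∂_1 − rank ∂_2 = (9 − 4) − 5 = 0, and the invariant factors of ∂_2 are all 1, so H_1 ≅ 0.

H_1 ≅ 0.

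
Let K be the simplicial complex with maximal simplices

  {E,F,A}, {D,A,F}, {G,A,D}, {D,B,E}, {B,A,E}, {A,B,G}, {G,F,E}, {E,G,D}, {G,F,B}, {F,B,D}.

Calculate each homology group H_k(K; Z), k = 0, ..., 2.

H_0 = Z,  H_1 = Z_2,  H_2 = 0.

Take the total order A < B < D < E < F < G on the vertex set. Then K (dimension 2) consists of the simplices:

  0-simplices (6): A, B, D, E, F, G
  1-simplices (15): AB, AD, AE, AF, AG, BD, BE, BF, BG, DE, DF, DG, EF, EG, FG
  2-simplices (10): ABE, ABG, ADF, ADG, AEF, BDE, BDF, BFG, DEG, EFG

giving chain groups C_0 ≅ Z^6, C_1 ≅ Z^15, C_2 ≅ Z^10.

Boundary ∂_1: C_1 → C_0 is given by ∂[p,q] = [q] − [p]. For instance
  ∂DE = E − D.
The 6×15 boundary matrix has rank 5 and Smith normal form diag(1,1,1,1,1).

∂_2: C_2 → C_1 maps a triangle to the signed sum of its edges. For instance
  ∂ABE = BE − AE + AB,
  ∂AEF = EF − AF + AE.
The resulting 15×10 matrix has rank 10, and its Smith normal form has invariant factors (1,1,1,1,1,1,1,1,1,2).

Now H_k = ker ∂_k / im ∂_{k+1}, so:

  H_0: rank C_0 − rank ∂_1 = 6 − 5 = 1, and the invariant factors of ∂_1 are all 1, so H_0 ≅ Z.
  H_1: rank ker ∂_1 − rank ∂_2 = (15 − 5) − 10 = 0, and ∂_2 has invariant factor 2 > 1, so H_1 ≅ Z_2.
  H_2: rank ker ∂_2 − rank ∂_3 = (10 − 10) − 0 = 0, and there is no ∂_3, so H_2 ≅ 0.

As a check, the Euler characteristic is 6 − 15 + 10 = 1, which agrees with 1 − 0 + 0 = 1.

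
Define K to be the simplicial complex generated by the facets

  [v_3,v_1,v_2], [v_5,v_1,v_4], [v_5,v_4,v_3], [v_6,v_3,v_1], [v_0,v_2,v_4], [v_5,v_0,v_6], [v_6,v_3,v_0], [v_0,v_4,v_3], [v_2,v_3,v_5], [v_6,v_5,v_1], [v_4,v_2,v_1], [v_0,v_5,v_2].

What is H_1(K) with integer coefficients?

H_1 = Z_2.

Fix the vertex order v_0 < v_1 < v_2 < v_3 < v_4 < v_5 < v_6 and write every simplex with vertices in increasing order. Then dim K = 2 and the simplices of K are:

  0-simplices (7): [v_0], [v_1], [v_2], [v_3], [v_4], [v_5], [v_6]
  1-simplices (18): (18 of them)
  2-simplices (12): (12 of them)

so the chain groups are C_0 ≅ Z^7, C_1 ≅ Z^18, C_2 ≅ Z^12.

Boundary ∂_1: C_1 → C_0 is given by ∂[p,q] = [q] − [p]. For instance
  ∂[v_4,v_5] = [v_5] − [v_4].
The 7×18 boundary matrix has rank 6 and Smith normal form diag(1,1,1,1,1,1).

The boundary map ∂_2: C_2 → C_1 maps a triangle to the signed sum of its edges. For instance
  ∂[v_2,v_3,v_5] = [v_3,v_5] − [v_2,v_5] + [v_2,v_3],
  ∂[v_1,v_5,v_6] = [v_5,v_6] − [v_1,v_6] + [v_1,v_5].
This gives a 18×12 integer matrix of rank 12; reducing to Smith normal form yields diagonal entries (1,1,1,1,1,1,1,1,1,1,1,2).

From H_k ≅ ker(∂_k) / im(∂_{k+1}) we obtain:

  H_1: rank ker ∂_1 − rank ∂_2 = (18 − 6) − 12 = 0, and ∂_2 has invariant factor 2 > 1, so H_1 = Z_2.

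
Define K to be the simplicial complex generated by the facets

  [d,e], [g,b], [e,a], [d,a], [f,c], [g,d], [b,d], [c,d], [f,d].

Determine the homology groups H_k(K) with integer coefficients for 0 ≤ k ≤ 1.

H_0 ≅ Z,  H_1 ≅ Z^3.

K has 7 vertices, 9 edges.
rank ∂_0 = 0, rank ∂_1 = 6 ⇒ b_0 = 7 − 0 − 6 = 1; all invariant factors of ∂_1 are 1 so no torsion. So H_0 = Z.
rank ∂_1 = 6, rank ∂_2 = 0 ⇒ b_1 = 9 − 6 − 0 = 3. So H_1 = Z^3.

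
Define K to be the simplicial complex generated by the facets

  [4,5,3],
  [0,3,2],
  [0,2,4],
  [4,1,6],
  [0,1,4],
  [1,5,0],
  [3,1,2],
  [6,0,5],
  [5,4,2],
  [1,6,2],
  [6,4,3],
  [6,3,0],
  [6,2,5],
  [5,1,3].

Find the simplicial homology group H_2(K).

H_2 ≅ Z.

Take the total order 0 < 1 < 2 < 3 < 4 < 5 < 6 on the vertex set. Then K (dimension 2) consists of the simplices:

  0-simplices (7): [0], [1], [2], [3], [4], [5], [6]
  1-simplices (21): [0,1], [0,2], [0,3], [0,4], [0,5], [0,6], [1,2], [1,3], [1,4], [1,5], [1,6], [2,3], [2,4], [2,5], [2,6], [3,4], [3,5], [3,6], [4,5], [4,6], [5,6]
  2-simplices (14): [0,1,4], [0,1,5], [0,2,3], [0,2,4], [0,3,6], [0,5,6], [1,2,3], [1,2,6], [1,3,5], [1,4,6], [2,4,5], [2,5,6], [3,4,5], [3,4,6]

so the chain groups are C_0 ≅ Z^7, C_1 ≅ Z^21, C_2 ≅ Z^14.

Boundary ∂_1: C_1 → C_0 sends each edge [p,q] (with p < q) to q − p. For instance
  ∂[3,4] = [4] − [3].
The resulting 7×21 matrix has rank 6, and its Smith normal form has invariant factors (1,1,1,1,1,1).

The boundary map ∂_2: C_2 → C_1 maps a triangle to the signed sum of its edges. For instance
  ∂[2,5,6] = [5,6] − [2,6] + [2,5],
  ∂[2,4,5] = [4,5] − [2,5] + [2,4].
The 21×14 boundary matrix has rank 13 and Smith normal form diag(1,1,1,1,1,1,1,1,1,1,1,1,1).

Reading off H_k = ker ∂_k / im ∂_{k+1}:

  H_2: rank ker ∂_2 − rank ∂_3 = (14 − 13) − 0 = 1, and there is no ∂_3, so H_2 ≅ Z.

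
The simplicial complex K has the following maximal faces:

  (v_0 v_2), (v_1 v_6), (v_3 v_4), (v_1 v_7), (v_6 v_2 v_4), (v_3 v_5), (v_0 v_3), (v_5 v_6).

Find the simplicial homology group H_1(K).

Take the total order v_0 < v_1 < v_2 < v_3 < v_4 < v_5 < v_6 < v_7 on the vertex set. Then K (dimension 2) consists of the simplices:

  0-simplices (8): [v_0], [v_1], [v_2], [v_3], [v_4], [v_5], [v_6], [v_7]
  1-simplices (10): [v_0,v_2], [v_0,v_3], [v_1,v_6], [v_1,v_7], [v_2,v_4], [v_2,v_6], [v_3,v_4], [v_3,v_5], [v_4,v_6], [v_5,v_6]
  2-simplices (1): [v_2,v_4,v_6]

Hence C_0 ≅ Z^8, C_1 ≅ Z^10, C_2 ≅ Z^1.

Boundary ∂_1: C_1 → C_0 maps an edge to its endpoints' difference, ∂[p,q] = q − p.
The 8×10 boundary matrix has rank 7 and Smith normal form diag(1,1,1,1,1,1,1).

∂_2: C_2 → C_1 maps a triangle to the signed sum of its edges. For instance
  ∂[v_2,v_4,v_6] = [v_4,v_6] − [v_2,v_6] + [v_2,v_4].
The resulting 10×1 matrix has rank 1, and its Smith normal form has invariant factors (1).

From H_k ≅ ker(∂_k) / im(∂_{k+1}) we obtain:

  H_1: rank ker ∂_1 − rank ∂_2 = (10 − 7) − 1 = 2, and the invariant factors of ∂_2 are all 1, so H_1 = Z^2.

H_1 = Z^2.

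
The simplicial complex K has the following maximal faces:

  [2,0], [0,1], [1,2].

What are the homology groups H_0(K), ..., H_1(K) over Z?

K has 3 vertices, 3 edges.
rank ∂_0 = 0, rank ∂_1 = 2 ⇒ b_0 = 3 − 0 − 2 = 1; all invariant factors of ∂_1 are 1 so no torsion. So H_0 = Z.
rank ∂_1 = 2, rank ∂_2 = 0 ⇒ b_1 = 3 − 2 − 0 = 1. So H_1 = Z.

H_0 ≅ Z,  H_1 ≅ Z.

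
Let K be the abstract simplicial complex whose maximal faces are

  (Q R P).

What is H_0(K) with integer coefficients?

Fix the vertex order P < Q < R and write every simplex with vertices in increasing order. Then dim K = 2 and the simplices of K are:

  0-simplices (3): P, Q, R
  1-simplices (3): PQ, PR, QR
  2-simplices (1): PQR

giving chain groups C_0 ≅ Z^3, C_1 ≅ Z^3, C_2 ≅ Z^1.

The boundary map ∂_1: C_1 → C_0 sends each edge [p,q] (with p < q) to q − p. For instance
  ∂PQ = Q − P.
The 3×3 boundary matrix has rank 2 and Smith normal form diag(1,1).

Boundary ∂_2: C_2 → C_1 sends each 2-simplex [p,q,r] to [q,r] − [p,r] + [p,q]. For instance
  ∂PQR = QR − PR + PQ.
The resulting 3×1 matrix has rank 1, and its Smith normal form has invariant factors (1).

Now H_k = ker ∂_k / im ∂_{k+1}, so:

  H_0: rank C_0 − rank ∂_1 = 3 − 2 = 1, and the invariant factors of ∂_1 are all 1, so H_0 ≅ Z.

H_0 = Z.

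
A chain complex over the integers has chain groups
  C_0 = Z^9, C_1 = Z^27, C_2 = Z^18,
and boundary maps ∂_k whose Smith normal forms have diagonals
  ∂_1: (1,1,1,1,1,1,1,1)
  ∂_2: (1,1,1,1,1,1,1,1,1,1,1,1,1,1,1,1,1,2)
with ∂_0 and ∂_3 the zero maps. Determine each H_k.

H_0 = Z,  H_1 = Z × Z/2,  H_2 = 0.

H_0: b_0 = 9 − 0 − 8 = 1; torsion from ∂_1 factors > 1: none. So H_0 = Z.
H_1: b_1 = 27 − 8 − 18 = 1; torsion from ∂_2 factors > 1: [2]. So H_1 = Z × Z/2.
H_2: b_2 = 18 − 18 − 0 = 0; torsion from ∂_3 factors > 1: none. So H_2 = 0.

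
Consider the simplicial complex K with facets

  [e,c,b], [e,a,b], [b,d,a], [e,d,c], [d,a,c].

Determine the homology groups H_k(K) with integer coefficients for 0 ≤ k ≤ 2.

H_0 ≅ Z,  H_1 ≅ Z,  H_2 = 0.

Order the vertices as a < b < c < d < e. Listing each simplex with vertices in this order, K has dimension 2 with simplices:

  0-simplices (5): a, b, c, d, e
  1-simplices (10): ab, ac, ad, ae, bc, bd, be, cd, ce, de
  2-simplices (5): abd, abe, acd, bce, cde

so the chain groups are C_0 ≅ Z^5, C_1 ≅ Z^10, C_2 ≅ Z^5.

Boundary ∂_1: C_1 → C_0 sends each edge [p,q] (with p < q) to q − p.
The 5×10 boundary matrix has rank 4 and Smith normal form diag(1,1,1,1).

Boundary ∂_2: C_2 → C_1 maps a triangle to the signed sum of its edges. For instance
  ∂bce = ce − be + bc,
  ∂abd = bd − ad + ab.
The resulting 10×5 matrix has rank 5, and its Smith normal form has invariant factors (1,1,1,1,1).

Reading off H_k = ker ∂_k / im ∂_{k+1}:

  H_0: rank C_0 − rank ∂_1 = 5 − 4 = 1, and the invariant factors of ∂_1 are all 1, so H_0 ≅ Z.
  H_1: rank ker ∂_1 − rank ∂_2 = (10 − 4) − 5 = 1, and the invariant factors of ∂_2 are all 1, so H_1 ≅ Z.
  H_2: rank ker ∂_2 − rank ∂_3 = (5 − 5) − 0 = 0, and there is no ∂_3, so H_2 ≅ 0.

As a check, the Euler characteristic is 5 − 10 + 5 = 0, which agrees with 1 − 1 + 0 = 0.
(K is a triangulation of the Möbius band.)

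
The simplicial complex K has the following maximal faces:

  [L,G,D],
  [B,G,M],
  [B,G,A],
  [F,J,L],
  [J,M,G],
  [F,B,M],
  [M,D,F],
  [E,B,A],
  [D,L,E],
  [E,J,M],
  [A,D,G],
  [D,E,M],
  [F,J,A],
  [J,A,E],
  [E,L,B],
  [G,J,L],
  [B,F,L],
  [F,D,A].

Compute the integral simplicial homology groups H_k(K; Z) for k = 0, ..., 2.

H_0 = Z,  H_1 = Z^2,  H_2 = Z.

Take the total order A < B < D < E < F < G < J < L < M on the vertex set. Then K (dimension 2) consists of the simplices:

  0-simplices (9): A, B, D, E, F, G, J, L, M
  1-simplices (27): AB, AD, AE, AF, AG, AJ, BE, BF, BG, BL, BM, DE, DF, DG, DL, DM, EJ, EL, EM, FJ, FL, FM, GJ, GL, GM, JL, JM
  2-simplices (18): ABE, ABG, ADF, ADG, AEJ, AFJ, BEL, BFL, BFM, BGM, DEL, DEM, DFM, DGL, EJM, FJL, GJL, GJM

Hence C_0 ≅ Z^9, C_1 ≅ Z^27, C_2 ≅ Z^18.

Boundary ∂_1: C_1 → C_0 is given by ∂[p,q] = [q] − [p]. For instance
  ∂EJ = J − E.
The 9×27 boundary matrix has rank 8 and Smith normal form diag(1,1,1,1,1,1,1,1).

Boundary ∂_2: C_2 → C_1 acts by ∂[p,q,r] = [q,r] − [p,r] + [p,q]. For instance
  ∂BFL = FL − BL + BF,
  ∂DFM = FM − DM + DF.
The 27×18 boundary matrix has rank 17 and Smith normal form diag(1,1,1,1,1,1,1,1,1,1,1,1,1,1,1,1,1).

Computing H_k = (kernel of ∂_k) / (image of ∂_{k+1}):

  H_0: rank C_0 − rank ∂_1 = 9 − 8 = 1, and the invariant factors of ∂_1 are all 1, so H_0 ≅ Z.
  H_1: rank ker ∂_1 − rank ∂_2 = (27 − 8) − 17 = 2, and the invariant factors of ∂_2 are all 1, so H_1 ≅ Z^2.
  H_2: rank ker ∂_2 − rank ∂_3 = (18 − 17) − 0 = 1, and there is no ∂_3, so H_2 ≅ Z.

(K is a triangulation of the torus T^2.)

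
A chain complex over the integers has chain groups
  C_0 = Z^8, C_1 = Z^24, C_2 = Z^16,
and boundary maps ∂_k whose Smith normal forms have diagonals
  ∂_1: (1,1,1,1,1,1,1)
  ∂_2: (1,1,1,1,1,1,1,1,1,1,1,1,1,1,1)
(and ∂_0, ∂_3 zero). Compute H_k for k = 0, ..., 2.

H_0: b_0 = 8 − 0 − 7 = 1; torsion from ∂_1 factors > 1: none. So H_0 ≅ Z.
H_1: b_1 = 24 − 7 − 15 = 2; torsion from ∂_2 factors > 1: none. So H_1 ≅ Z^2.
H_2: b_2 = 16 − 15 − 0 = 1; torsion from ∂_3 factors > 1: none. So H_2 ≅ Z.

H_0 ≅ Z,  H_1 ≅ Z^2,  H_2 ≅ Z.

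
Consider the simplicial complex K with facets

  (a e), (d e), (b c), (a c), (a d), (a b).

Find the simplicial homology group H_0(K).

H_0 = Z.

We work with the vertex ordering a < b < c < d < e. The simplices of K, each written with vertices in increasing order, are:

  0-simplices (5): a, b, c, d, e
  1-simplices (6): ab, ac, ad, ae, bc, de

so the chain groups are C_0 ≅ Z^5, C_1 ≅ Z^6.

Boundary ∂_1: C_1 → C_0 sends each edge [p,q] (with p < q) to q − p.
The 5×6 boundary matrix has rank 4 and Smith normal form diag(1,1,1,1).

Computing H_k = (kernel of ∂_k) / (image of ∂_{k+1}):

  H_0: rank C_0 − rank ∂_1 = 5 − 4 = 1, and the invariant factors of ∂_1 are all 1, so H_0 = Z.

(K is a triangulation of a wedge of 2 circles.)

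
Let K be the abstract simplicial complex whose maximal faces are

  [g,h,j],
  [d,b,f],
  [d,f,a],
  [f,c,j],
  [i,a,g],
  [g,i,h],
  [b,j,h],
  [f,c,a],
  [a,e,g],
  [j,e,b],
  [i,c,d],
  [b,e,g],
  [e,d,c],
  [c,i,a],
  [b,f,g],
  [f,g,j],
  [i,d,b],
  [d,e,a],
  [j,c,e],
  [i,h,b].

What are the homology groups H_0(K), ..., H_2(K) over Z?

Order the vertices as a < b < c < d < e < f < g < h < i < j. Listing each simplex with vertices in this order, K has dimension 2 with simplices:

  0-simplices (10): a, b, c, d, e, f, g, h, i, j
  1-simplices (30): ac, ad, ae, af, ag, ai, bd, be, bf, bg, bh, bi, bj, cd, ce, cf, ci, cj, de, df, di, eg, ej, fg, fj, gh, gi, gj, hi, hj
  2-simplices (20): acf, aci, ade, adf, aeg, agi, bdf, bdi, beg, bej, bfg, bhi, bhj, cde, cdi, cej, cfj, fgj, ghi, ghj

so the chain groups are C_0 ≅ Z^10, C_1 ≅ Z^30, C_2 ≅ Z^20.

The boundary map ∂_1: C_1 → C_0 is given by ∂[p,q] = [q] − [p].
The 10×30 boundary matrix has rank 9 and Smith normal form diag(1,1,1,1,1,1,1,1,1).

∂_2: C_2 → C_1 acts by ∂[p,q,r] = [q,r] − [p,r] + [p,q]. For instance
  ∂bej = ej − bj + be,
  ∂cej = ej − cj + ce.
This gives a 30×20 integer matrix of rank 20; reducing to Smith normal form yields diagonal entries (1,1,1,1,1,1,1,1,1,1,1,1,1,1,1,1,1,1,1,2).

Reading off H_k = ker ∂_k / im ∂_{k+1}:

  H_0: rank C_0 − rank ∂_1 = 10 − 9 = 1, and the invariant factors of ∂_1 are all 1, so H_0 = Z.
  H_1: rank ker ∂_1 − rank ∂_2 = (30 − 9) − 20 = 1, and ∂_2 has invariant factor 2 > 1, so H_1 = Z ⊕ Z/2Z.
  H_2: rank ker ∂_2 − rank ∂_3 = (20 − 20) − 0 = 0, and there is no ∂_3, so H_2 = 0.

As a check, the Euler characteristic is 10 − 30 + 20 = 0, which agrees with 1 − 1 + 0 = 0.
(K is a triangulation of the Klein bottle.)

H_0 ≅ Z,  H_1 ≅ Z ⊕ Z/2Z,  H_2 = 0.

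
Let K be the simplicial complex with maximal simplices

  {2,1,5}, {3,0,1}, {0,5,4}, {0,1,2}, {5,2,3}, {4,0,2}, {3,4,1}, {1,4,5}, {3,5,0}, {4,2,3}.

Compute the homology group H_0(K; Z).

Order the vertices as 0 < 1 < 2 < 3 < 4 < 5. Listing each simplex with vertices in this order, K has dimension 2 with simplices:

  0-simplices (6): [0], [1], [2], [3], [4], [5]
  1-simplices (15): [0,1], [0,2], [0,3], [0,4], [0,5], [1,2], [1,3], [1,4], [1,5], [2,3], [2,4], [2,5], [3,4], [3,5], [4,5]
  2-simplices (10): [0,1,2], [0,1,3], [0,2,4], [0,3,5], [0,4,5], [1,2,5], [1,3,4], [1,4,5], [2,3,4], [2,3,5]

so the chain groups are C_0 ≅ Z^6, C_1 ≅ Z^15, C_2 ≅ Z^10.

The boundary map ∂_1: C_1 → C_0 maps an edge to its endpoints' difference, ∂[p,q] = q − p. For instance
  ∂[0,2] = [2] − [0].
The resulting 6×15 matrix has rank 5, and its Smith normal form has invariant factors (1,1,1,1,1).

The boundary map ∂_2: C_2 → C_1 acts by ∂[p,q,r] = [q,r] − [p,r] + [p,q]. For instance
  ∂[2,3,4] = [3,4] − [2,4] + [2,3],
  ∂[0,1,3] = [1,3] − [0,3] + [0,1].
As a 15×10 matrix over Z this has rank 10, with invariant factors (1,1,1,1,1,1,1,1,1,2).

Computing H_k = (kernel of ∂_k) / (image of ∂_{k+1}):

  H_0: rank C_0 − rank ∂_1 = 6 − 5 = 1, and the invariant factors of ∂_1 are all 1, so H_0 ≅ Z.

H_0 ≅ Z.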